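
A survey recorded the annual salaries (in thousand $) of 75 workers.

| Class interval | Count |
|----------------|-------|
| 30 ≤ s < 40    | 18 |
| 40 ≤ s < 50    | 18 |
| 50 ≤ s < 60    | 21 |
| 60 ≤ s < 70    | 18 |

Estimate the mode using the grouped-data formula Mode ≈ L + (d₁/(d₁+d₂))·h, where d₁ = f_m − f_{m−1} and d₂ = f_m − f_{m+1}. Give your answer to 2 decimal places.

Modal class: 50 ≤ s < 60 (highest frequency 21).
d₁ = 21 − 18 = 3, d₂ = 21 − 18 = 3
Mode ≈ 50 + (3/(3+3)) × 10 = 50 + 5.0000 = 55.0000

55.00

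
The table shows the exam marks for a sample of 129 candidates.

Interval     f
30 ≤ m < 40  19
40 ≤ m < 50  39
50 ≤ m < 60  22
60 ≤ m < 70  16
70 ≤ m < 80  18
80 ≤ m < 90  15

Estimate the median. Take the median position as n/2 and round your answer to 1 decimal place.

Cumulative frequencies: 19, 58, 80, 96, 114, 129
n = 129; position = n/2 = 64.5.
This falls in the class 50 ≤ m < 60: L = 50, F = 58, f = 22, h = 10.
Median ≈ 50 + ((64.5 − 58) / 22) × 10 = 52.9545

53.0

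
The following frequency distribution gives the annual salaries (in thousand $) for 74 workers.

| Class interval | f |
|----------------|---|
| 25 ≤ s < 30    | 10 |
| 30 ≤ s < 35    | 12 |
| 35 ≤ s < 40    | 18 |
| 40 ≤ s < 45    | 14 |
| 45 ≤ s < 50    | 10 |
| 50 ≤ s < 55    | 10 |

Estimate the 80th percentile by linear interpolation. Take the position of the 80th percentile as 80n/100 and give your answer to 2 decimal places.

Cumulative frequencies: 10, 22, 40, 54, 64, 74
n = 74; position = 80n/100 = 59.2.
This falls in the class 45 ≤ s < 50: L = 45, F = 54, f = 10, h = 5.
80th percentile ≈ 45 + ((59.2 − 54) / 10) × 5 = 47.6000

47.60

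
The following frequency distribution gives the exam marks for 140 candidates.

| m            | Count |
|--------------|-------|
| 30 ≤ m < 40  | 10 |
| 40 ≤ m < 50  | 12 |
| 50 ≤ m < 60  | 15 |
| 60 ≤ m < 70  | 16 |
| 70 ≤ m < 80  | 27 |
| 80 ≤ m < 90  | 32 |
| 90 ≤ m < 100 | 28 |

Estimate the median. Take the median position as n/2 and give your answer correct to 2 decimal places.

Cumulative frequencies: 10, 22, 37, 53, 80, 112, 140
n = 140; position = n/2 = 70.
This falls in the class 70 ≤ m < 80: L = 70, F = 53, f = 27, h = 10.
Median ≈ 70 + ((70 − 53) / 27) × 10 = 76.2963

76.30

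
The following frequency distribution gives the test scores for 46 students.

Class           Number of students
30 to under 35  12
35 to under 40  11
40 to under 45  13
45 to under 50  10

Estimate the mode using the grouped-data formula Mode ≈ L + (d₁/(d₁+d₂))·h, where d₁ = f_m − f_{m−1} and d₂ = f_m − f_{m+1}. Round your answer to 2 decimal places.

42.00

Modal class: 40 to under 45 (highest frequency 13).
d₁ = 13 − 11 = 2, d₂ = 13 − 10 = 3
Mode ≈ 40 + (2/(2+3)) × 5 = 40 + 2.0000 = 42.0000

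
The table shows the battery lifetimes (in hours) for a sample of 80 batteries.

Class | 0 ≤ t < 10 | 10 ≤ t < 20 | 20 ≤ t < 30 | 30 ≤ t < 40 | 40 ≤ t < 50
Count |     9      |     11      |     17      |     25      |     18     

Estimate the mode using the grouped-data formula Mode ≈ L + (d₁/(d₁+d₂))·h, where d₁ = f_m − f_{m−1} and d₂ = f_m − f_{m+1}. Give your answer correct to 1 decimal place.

Modal class: 30 ≤ t < 40 (highest frequency 25).
d₁ = 25 − 17 = 8, d₂ = 25 − 18 = 7
Mode ≈ 30 + (8/(8+7)) × 10 = 30 + 5.3333 = 35.3333

35.3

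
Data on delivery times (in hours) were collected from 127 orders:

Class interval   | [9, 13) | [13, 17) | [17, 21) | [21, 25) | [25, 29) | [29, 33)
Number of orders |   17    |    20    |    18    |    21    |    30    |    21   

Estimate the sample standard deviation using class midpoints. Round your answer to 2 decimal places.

6.71

Midpoints: 11, 15, 19, 23, 27, 31
n = 127, Σfm = 2773, mean = 21.8346
Σfm² = 66215
Σf(m − x̄)² = Σfm² − (Σfm)²/n = 66215 − 2773²/127 = 5667.5276
Sample variance = 5667.5276 / 126 = 44.9804
Standard deviation = √44.9804 = 6.7067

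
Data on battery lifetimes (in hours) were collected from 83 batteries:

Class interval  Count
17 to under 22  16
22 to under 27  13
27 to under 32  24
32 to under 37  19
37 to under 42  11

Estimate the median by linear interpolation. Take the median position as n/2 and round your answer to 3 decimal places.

Cumulative frequencies: 16, 29, 53, 72, 83
n = 83; position = n/2 = 41.5.
This falls in the class 27 to under 32: L = 27, F = 29, f = 24, h = 5.
Median ≈ 27 + ((41.5 − 29) / 24) × 5 = 29.6042

29.604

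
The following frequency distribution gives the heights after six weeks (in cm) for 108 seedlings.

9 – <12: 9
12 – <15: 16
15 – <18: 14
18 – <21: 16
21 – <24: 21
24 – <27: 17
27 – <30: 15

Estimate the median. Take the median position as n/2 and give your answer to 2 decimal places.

20.81

Cumulative frequencies: 9, 25, 39, 55, 76, 93, 108
n = 108; position = n/2 = 54.
This falls in the class 18 – <21: L = 18, F = 39, f = 16, h = 3.
Median ≈ 18 + ((54 − 39) / 16) × 3 = 20.8125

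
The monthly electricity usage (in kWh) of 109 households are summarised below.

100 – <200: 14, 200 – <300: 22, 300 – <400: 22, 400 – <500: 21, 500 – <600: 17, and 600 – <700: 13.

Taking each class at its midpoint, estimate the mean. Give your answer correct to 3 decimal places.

390.367

Midpoints: 150, 250, 350, 450, 550, 650
Σfm = 14×150 + 22×250 + 22×350 + 21×450 + 17×550 + 13×650 = 42550
n = Σf = 109
Mean = 42550 / 109 = 390.3670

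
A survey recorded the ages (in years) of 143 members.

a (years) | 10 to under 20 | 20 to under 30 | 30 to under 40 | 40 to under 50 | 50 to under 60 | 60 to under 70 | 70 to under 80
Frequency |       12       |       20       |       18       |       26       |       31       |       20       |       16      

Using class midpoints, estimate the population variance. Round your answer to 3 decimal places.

Midpoints: 15, 25, 35, 45, 55, 65, 75
n = 143, Σfm = 6685, mean = 46.7483
Σfm² = 358175
Σf(m − x̄)² = Σfm² − (Σfm)²/n = 358175 − 6685²/143 = 45662.9371
Population variance = 45662.9371 / 143 = 319.3212

319.321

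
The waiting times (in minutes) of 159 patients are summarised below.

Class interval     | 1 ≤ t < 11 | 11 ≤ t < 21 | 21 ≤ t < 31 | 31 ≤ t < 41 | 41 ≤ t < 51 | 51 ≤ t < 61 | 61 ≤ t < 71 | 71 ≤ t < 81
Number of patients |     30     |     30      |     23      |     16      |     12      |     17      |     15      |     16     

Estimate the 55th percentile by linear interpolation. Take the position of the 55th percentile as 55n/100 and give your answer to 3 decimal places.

33.781

Cumulative frequencies: 30, 60, 83, 99, 111, 128, 143, 159
n = 159; position = 55n/100 = 87.45.
This falls in the class 31 ≤ t < 41: L = 31, F = 83, f = 16, h = 10.
55th percentile ≈ 31 + ((87.45 − 83) / 16) × 10 = 33.7812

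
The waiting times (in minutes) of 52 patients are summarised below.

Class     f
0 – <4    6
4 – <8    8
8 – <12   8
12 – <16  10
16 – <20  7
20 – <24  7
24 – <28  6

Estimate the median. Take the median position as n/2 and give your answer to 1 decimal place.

13.6

Cumulative frequencies: 6, 14, 22, 32, 39, 46, 52
n = 52; position = n/2 = 26.
This falls in the class 12 – <16: L = 12, F = 22, f = 10, h = 4.
Median ≈ 12 + ((26 − 22) / 10) × 4 = 13.6000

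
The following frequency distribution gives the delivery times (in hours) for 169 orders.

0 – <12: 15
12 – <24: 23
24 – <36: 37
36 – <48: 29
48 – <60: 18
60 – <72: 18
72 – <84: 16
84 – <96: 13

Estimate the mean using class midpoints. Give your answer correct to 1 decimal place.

43.8

Midpoints: 6, 18, 30, 42, 54, 66, 78, 90
Σfm = 15×6 + 23×18 + 37×30 + 29×42 + 18×54 + 18×66 + 16×78 + 13×90 = 7410
n = Σf = 169
Mean = 7410 / 169 = 43.8462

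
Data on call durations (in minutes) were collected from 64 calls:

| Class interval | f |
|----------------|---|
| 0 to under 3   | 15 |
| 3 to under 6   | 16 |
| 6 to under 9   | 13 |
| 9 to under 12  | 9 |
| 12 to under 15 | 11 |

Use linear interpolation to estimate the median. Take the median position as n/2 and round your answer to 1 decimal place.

Cumulative frequencies: 15, 31, 44, 53, 64
n = 64; position = n/2 = 32.
This falls in the class 6 to under 9: L = 6, F = 31, f = 13, h = 3.
Median ≈ 6 + ((32 − 31) / 13) × 3 = 6.2308

6.2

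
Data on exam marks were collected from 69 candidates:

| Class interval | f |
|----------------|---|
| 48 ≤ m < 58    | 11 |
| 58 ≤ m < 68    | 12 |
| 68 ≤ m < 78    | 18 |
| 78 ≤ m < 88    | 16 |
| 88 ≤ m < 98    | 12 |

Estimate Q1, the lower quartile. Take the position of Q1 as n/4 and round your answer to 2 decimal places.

Cumulative frequencies: 11, 23, 41, 57, 69
n = 69; position = n/4 = 17.25.
This falls in the class 58 ≤ m < 68: L = 58, F = 11, f = 12, h = 10.
Lower quartile ≈ 58 + ((17.25 − 11) / 12) × 10 = 63.2083

63.21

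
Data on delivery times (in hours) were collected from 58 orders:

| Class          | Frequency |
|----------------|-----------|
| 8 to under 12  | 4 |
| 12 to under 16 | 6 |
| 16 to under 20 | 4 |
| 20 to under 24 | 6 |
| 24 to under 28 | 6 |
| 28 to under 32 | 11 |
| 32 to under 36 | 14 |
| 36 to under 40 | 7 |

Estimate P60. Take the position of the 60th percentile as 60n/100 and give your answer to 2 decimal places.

31.20

Cumulative frequencies: 4, 10, 14, 20, 26, 37, 51, 58
n = 58; position = 60n/100 = 34.8.
This falls in the class 28 to under 32: L = 28, F = 26, f = 11, h = 4.
60th percentile ≈ 28 + ((34.8 − 26) / 11) × 4 = 31.2000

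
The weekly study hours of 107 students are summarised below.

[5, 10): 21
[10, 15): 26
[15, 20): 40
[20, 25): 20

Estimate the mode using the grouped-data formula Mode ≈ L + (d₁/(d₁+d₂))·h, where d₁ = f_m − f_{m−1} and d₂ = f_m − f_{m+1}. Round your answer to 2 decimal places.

Modal class: [15, 20) (highest frequency 40).
d₁ = 40 − 26 = 14, d₂ = 40 − 20 = 20
Mode ≈ 15 + (14/(14+20)) × 5 = 15 + 2.0588 = 17.0588

17.06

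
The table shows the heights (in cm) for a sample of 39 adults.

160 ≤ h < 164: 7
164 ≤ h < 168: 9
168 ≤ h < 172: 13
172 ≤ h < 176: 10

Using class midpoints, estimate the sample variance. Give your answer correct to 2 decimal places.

17.96

Midpoints: 162, 166, 170, 174
n = 39, Σfm = 6578, mean = 168.6667
Σfm² = 1110172
Σf(m − x̄)² = Σfm² − (Σfm)²/n = 1110172 − 6578²/39 = 682.6667
Sample variance = 682.6667 / 38 = 17.9649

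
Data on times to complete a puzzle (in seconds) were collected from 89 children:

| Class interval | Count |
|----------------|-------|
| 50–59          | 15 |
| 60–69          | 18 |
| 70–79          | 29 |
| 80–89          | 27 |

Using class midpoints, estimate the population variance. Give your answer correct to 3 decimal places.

112.410

Midpoints: 54.5, 64.5, 74.5, 84.5
n = 89, Σfm = 6420.5, mean = 72.1404
Σfm² = 473182.25
Σf(m − x̄)² = Σfm² − (Σfm)²/n = 473182.25 − 6420.5²/89 = 10004.4944
Population variance = 10004.4944 / 89 = 112.4100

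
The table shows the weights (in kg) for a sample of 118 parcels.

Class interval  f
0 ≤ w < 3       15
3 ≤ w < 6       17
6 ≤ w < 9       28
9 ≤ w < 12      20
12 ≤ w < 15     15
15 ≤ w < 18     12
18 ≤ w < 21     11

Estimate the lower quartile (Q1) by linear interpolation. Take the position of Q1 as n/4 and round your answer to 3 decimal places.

Cumulative frequencies: 15, 32, 60, 80, 95, 107, 118
n = 118; position = n/4 = 29.5.
This falls in the class 3 ≤ w < 6: L = 3, F = 15, f = 17, h = 3.
Lower quartile ≈ 3 + ((29.5 − 15) / 17) × 3 = 5.5588

5.559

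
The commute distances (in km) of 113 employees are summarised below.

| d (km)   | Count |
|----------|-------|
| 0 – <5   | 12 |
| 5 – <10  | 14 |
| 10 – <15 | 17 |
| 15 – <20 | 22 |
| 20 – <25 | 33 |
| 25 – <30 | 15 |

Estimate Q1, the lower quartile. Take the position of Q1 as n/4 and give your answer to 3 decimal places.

Cumulative frequencies: 12, 26, 43, 65, 98, 113
n = 113; position = n/4 = 28.25.
This falls in the class 10 – <15: L = 10, F = 26, f = 17, h = 5.
Lower quartile ≈ 10 + ((28.25 − 26) / 17) × 5 = 10.6618

10.662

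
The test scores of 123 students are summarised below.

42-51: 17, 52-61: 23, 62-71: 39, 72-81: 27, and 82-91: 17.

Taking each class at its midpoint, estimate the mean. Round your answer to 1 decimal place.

66.8

Midpoints: 46.5, 56.5, 66.5, 76.5, 86.5
Σfm = 17×46.5 + 23×56.5 + 39×66.5 + 27×76.5 + 17×86.5 = 8219.5
n = Σf = 123
Mean = 8219.5 / 123 = 66.8252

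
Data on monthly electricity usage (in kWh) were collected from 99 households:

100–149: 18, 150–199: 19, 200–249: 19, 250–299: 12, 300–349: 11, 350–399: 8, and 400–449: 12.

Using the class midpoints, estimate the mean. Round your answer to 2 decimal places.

250.26

Midpoints: 124.5, 174.5, 224.5, 274.5, 324.5, 374.5, 424.5
Σfm = 18×124.5 + 19×174.5 + 19×224.5 + 12×274.5 + 11×324.5 + 8×374.5 + 12×424.5 = 24775.5
n = Σf = 99
Mean = 24775.5 / 99 = 250.2576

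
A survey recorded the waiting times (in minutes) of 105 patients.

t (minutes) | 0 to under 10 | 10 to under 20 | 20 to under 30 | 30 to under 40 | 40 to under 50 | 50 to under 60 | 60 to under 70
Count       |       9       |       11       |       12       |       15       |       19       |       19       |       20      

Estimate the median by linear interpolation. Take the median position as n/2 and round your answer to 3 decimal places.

Cumulative frequencies: 9, 20, 32, 47, 66, 85, 105
n = 105; position = n/2 = 52.5.
This falls in the class 40 to under 50: L = 40, F = 47, f = 19, h = 10.
Median ≈ 40 + ((52.5 − 47) / 19) × 10 = 42.8947

42.895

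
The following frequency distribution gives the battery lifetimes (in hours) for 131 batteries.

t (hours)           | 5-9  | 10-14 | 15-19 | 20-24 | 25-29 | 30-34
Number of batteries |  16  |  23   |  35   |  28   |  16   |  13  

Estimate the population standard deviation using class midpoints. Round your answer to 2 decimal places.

Midpoints: 7, 12, 17, 22, 27, 32
n = 131, Σfm = 2447, mean = 18.6794
Σfm² = 52739
Σf(m − x̄)² = Σfm² − (Σfm)²/n = 52739 − 2447²/131 = 7030.5344
Population variance = 7030.5344 / 131 = 53.6682
Standard deviation = √53.6682 = 7.3259

7.33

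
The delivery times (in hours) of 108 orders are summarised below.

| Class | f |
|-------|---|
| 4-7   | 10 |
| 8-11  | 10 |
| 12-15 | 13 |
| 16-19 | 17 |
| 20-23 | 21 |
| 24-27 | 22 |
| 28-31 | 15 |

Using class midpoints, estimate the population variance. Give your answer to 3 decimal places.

54.303

Midpoints: 5.5, 9.5, 13.5, 17.5, 21.5, 25.5, 29.5
n = 108, Σfm = 2078, mean = 19.2407
Σfm² = 45847
Σf(m − x̄)² = Σfm² − (Σfm)²/n = 45847 − 2078²/108 = 5864.7407
Population variance = 5864.7407 / 108 = 54.3032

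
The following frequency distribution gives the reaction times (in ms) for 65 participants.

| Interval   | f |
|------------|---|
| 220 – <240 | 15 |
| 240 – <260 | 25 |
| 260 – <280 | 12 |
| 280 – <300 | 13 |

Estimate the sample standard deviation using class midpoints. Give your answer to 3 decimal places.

Midpoints: 230, 250, 270, 290
n = 65, Σfm = 16710, mean = 257.0769
Σfm² = 4324100
Σf(m − x̄)² = Σfm² − (Σfm)²/n = 4324100 − 16710²/65 = 28344.6154
Sample variance = 28344.6154 / 64 = 442.8846
Standard deviation = √442.8846 = 21.0448

21.045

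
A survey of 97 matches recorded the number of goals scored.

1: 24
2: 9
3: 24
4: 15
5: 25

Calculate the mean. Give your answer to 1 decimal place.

Values: 1, 2, 3, 4, 5
Σfx = 24×1 + 9×2 + 24×3 + 15×4 + 25×5 = 299
n = Σf = 97
Mean = 299 / 97 = 3.0825

3.1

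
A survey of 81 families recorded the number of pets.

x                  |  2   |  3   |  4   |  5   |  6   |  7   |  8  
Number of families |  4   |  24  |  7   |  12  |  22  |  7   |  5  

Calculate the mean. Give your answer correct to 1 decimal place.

Values: 2, 3, 4, 5, 6, 7, 8
Σfx = 4×2 + 24×3 + 7×4 + 12×5 + 22×6 + 7×7 + 5×8 = 389
n = Σf = 81
Mean = 389 / 81 = 4.8025

4.8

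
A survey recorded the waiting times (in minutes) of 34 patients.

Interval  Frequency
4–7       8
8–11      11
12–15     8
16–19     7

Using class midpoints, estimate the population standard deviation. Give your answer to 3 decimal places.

4.242

Midpoints: 5.5, 9.5, 13.5, 17.5
n = 34, Σfm = 379, mean = 11.1471
Σfm² = 4836.5
Σf(m − x̄)² = Σfm² − (Σfm)²/n = 4836.5 − 379²/34 = 611.7647
Population variance = 611.7647 / 34 = 17.9931
Standard deviation = √17.9931 = 4.2418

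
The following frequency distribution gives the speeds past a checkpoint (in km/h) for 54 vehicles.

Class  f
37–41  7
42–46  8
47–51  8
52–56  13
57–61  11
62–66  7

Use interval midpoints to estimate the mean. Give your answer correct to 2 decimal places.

Midpoints: 39, 44, 49, 54, 59, 64
Σfm = 7×39 + 8×44 + 8×49 + 13×54 + 11×59 + 7×64 = 2816
n = Σf = 54
Mean = 2816 / 54 = 52.1481

52.15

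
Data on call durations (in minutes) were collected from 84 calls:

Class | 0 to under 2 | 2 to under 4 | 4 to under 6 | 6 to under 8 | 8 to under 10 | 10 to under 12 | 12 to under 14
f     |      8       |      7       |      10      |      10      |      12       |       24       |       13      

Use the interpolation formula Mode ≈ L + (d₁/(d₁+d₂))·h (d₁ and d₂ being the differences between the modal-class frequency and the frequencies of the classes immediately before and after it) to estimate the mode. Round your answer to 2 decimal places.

11.04

Modal class: 10 to under 12 (highest frequency 24).
d₁ = 24 − 12 = 12, d₂ = 24 − 13 = 11
Mode ≈ 10 + (12/(12+11)) × 2 = 10 + 1.0435 = 11.0435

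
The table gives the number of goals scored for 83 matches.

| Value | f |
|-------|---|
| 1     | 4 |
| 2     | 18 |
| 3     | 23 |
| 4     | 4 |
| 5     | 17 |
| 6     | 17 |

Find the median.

Cumulative frequencies: 4, 22, 45, 49, 66, 83
n = 83, so the median is the value in position (n+1)/2 = 42.
Position 42 falls at value 3.

3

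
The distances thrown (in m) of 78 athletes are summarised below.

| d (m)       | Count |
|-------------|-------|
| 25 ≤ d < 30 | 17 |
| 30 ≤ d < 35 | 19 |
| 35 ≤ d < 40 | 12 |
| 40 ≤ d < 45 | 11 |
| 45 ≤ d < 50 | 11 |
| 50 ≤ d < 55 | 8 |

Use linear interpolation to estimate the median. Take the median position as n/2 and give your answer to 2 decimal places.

Cumulative frequencies: 17, 36, 48, 59, 70, 78
n = 78; position = n/2 = 39.
This falls in the class 35 ≤ d < 40: L = 35, F = 36, f = 12, h = 5.
Median ≈ 35 + ((39 − 36) / 12) × 5 = 36.2500

36.25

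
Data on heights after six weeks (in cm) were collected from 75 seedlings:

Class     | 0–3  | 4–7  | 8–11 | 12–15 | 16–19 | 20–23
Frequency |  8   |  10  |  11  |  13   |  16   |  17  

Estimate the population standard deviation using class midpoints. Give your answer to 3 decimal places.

Midpoints: 1.5, 5.5, 9.5, 13.5, 17.5, 21.5
n = 75, Σfm = 992.5, mean = 13.2333
Σfm² = 16440.75
Σf(m − x̄)² = Σfm² − (Σfm)²/n = 16440.75 − 992.5²/75 = 3306.6667
Population variance = 3306.6667 / 75 = 44.0889
Standard deviation = √44.0889 = 6.6399

6.640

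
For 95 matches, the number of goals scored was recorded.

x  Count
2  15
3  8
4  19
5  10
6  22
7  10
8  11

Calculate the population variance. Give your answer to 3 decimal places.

3.650

Values: 2, 3, 4, 5, 6, 7, 8
n = 95, Σfx = 470, mean = 4.9474
Σfx² = 2672
Σf(x − x̄)² = Σfx² − (Σfx)²/n = 2672 − 470²/95 = 346.7368
Population variance = 346.7368 / 95 = 3.6499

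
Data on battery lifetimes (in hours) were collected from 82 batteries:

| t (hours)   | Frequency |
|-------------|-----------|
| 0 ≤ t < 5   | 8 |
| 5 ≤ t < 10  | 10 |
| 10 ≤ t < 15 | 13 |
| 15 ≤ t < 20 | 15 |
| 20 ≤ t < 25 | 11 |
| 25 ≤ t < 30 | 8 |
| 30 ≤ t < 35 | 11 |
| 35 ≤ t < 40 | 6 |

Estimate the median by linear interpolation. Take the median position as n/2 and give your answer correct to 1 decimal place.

Cumulative frequencies: 8, 18, 31, 46, 57, 65, 76, 82
n = 82; position = n/2 = 41.
This falls in the class 15 ≤ t < 20: L = 15, F = 31, f = 15, h = 5.
Median ≈ 15 + ((41 − 31) / 15) × 5 = 18.3333

18.3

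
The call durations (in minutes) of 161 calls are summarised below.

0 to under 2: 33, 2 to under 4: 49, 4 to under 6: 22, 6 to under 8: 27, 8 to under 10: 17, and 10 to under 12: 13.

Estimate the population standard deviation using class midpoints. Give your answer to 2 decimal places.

Midpoints: 1, 3, 5, 7, 9, 11
n = 161, Σfm = 775, mean = 4.8137
Σfm² = 5297
Σf(m − x̄)² = Σfm² − (Σfm)²/n = 5297 − 775²/161 = 1566.4099
Population variance = 1566.4099 / 161 = 9.7293
Standard deviation = √9.7293 = 3.1192

3.12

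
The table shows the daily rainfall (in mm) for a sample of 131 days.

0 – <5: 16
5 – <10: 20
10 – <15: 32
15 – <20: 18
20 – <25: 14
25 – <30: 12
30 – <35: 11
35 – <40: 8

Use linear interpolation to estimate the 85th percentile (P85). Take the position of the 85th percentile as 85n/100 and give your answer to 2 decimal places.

29.73

Cumulative frequencies: 16, 36, 68, 86, 100, 112, 123, 131
n = 131; position = 85n/100 = 111.35.
This falls in the class 25 – <30: L = 25, F = 100, f = 12, h = 5.
85th percentile ≈ 25 + ((111.35 − 100) / 12) × 5 = 29.7292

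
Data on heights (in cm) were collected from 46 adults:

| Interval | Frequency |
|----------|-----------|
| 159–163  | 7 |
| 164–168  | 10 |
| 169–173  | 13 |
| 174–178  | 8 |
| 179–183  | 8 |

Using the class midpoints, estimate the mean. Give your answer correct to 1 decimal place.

Midpoints: 161, 166, 171, 176, 181
Σfm = 7×161 + 10×166 + 13×171 + 8×176 + 8×181 = 7866
n = Σf = 46
Mean = 7866 / 46 = 171.0000

171.0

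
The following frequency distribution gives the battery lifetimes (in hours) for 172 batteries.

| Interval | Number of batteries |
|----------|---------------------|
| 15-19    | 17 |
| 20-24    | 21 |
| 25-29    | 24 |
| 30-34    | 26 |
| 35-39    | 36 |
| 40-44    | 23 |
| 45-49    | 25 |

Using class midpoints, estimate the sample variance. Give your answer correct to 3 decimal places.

Midpoints: 17, 22, 27, 32, 37, 42, 47
n = 172, Σfm = 5704, mean = 33.1628
Σfm² = 204278
Σf(m − x̄)² = Σfm² − (Σfm)²/n = 204278 − 5704²/172 = 15117.4419
Sample variance = 15117.4419 / 171 = 88.4061

88.406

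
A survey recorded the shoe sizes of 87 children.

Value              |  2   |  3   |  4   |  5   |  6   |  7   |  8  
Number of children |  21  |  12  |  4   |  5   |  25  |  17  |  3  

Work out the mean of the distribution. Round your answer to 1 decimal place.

Values: 2, 3, 4, 5, 6, 7, 8
Σfx = 21×2 + 12×3 + 4×4 + 5×5 + 25×6 + 17×7 + 3×8 = 412
n = Σf = 87
Mean = 412 / 87 = 4.7356

4.7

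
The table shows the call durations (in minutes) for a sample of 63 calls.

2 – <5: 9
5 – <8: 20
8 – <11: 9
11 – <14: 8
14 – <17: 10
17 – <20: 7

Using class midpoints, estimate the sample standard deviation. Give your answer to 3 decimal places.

Midpoints: 3.5, 6.5, 9.5, 12.5, 15.5, 18.5
n = 63, Σfm = 631.5, mean = 10.0238
Σfm² = 7815.75
Σf(m − x̄)² = Σfm² − (Σfm)²/n = 7815.75 − 631.5²/63 = 1485.7143
Sample variance = 1485.7143 / 62 = 23.9631
Standard deviation = √23.9631 = 4.8952

4.895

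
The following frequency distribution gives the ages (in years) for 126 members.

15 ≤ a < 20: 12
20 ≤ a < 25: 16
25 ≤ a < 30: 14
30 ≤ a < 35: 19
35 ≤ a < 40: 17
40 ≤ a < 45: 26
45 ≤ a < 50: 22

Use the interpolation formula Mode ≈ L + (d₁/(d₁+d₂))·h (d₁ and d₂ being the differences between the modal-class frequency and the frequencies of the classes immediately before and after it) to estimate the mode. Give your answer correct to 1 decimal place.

43.5

Modal class: 40 ≤ a < 45 (highest frequency 26).
d₁ = 26 − 17 = 9, d₂ = 26 − 22 = 4
Mode ≈ 40 + (9/(9+4)) × 5 = 40 + 3.4615 = 43.4615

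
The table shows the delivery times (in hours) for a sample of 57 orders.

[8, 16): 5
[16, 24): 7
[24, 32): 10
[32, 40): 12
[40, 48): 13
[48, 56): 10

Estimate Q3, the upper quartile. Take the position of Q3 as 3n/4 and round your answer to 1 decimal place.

Cumulative frequencies: 5, 12, 22, 34, 47, 57
n = 57; position = 3n/4 = 42.75.
This falls in the class [40, 48): L = 40, F = 34, f = 13, h = 8.
Upper quartile ≈ 40 + ((42.75 − 34) / 13) × 8 = 45.3846

45.4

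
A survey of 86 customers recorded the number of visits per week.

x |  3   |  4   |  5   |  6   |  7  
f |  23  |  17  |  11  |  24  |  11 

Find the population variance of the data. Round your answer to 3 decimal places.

2.019

Values: 3, 4, 5, 6, 7
n = 86, Σfx = 413, mean = 4.8023
Σfx² = 2157
Σf(x − x̄)² = Σfx² − (Σfx)²/n = 2157 − 413²/86 = 173.6395
Population variance = 173.6395 / 86 = 2.0191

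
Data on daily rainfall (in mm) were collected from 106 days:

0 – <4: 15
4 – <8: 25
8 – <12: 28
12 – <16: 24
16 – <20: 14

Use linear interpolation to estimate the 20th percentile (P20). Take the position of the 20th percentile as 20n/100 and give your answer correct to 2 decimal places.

Cumulative frequencies: 15, 40, 68, 92, 106
n = 106; position = 20n/100 = 21.2.
This falls in the class 4 – <8: L = 4, F = 15, f = 25, h = 4.
20th percentile ≈ 4 + ((21.2 − 15) / 25) × 4 = 4.9920

4.99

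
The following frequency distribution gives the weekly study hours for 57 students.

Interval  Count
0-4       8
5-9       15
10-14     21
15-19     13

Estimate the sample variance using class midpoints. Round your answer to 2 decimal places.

24.25

Midpoints: 2, 7, 12, 17
n = 57, Σfm = 594, mean = 10.4211
Σfm² = 7548
Σf(m − x̄)² = Σfm² − (Σfm)²/n = 7548 − 594²/57 = 1357.8947
Sample variance = 1357.8947 / 56 = 24.2481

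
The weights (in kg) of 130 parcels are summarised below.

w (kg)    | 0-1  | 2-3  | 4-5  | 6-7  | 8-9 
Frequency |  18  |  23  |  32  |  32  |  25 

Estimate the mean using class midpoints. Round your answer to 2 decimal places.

4.85

Midpoints: 0.5, 2.5, 4.5, 6.5, 8.5
Σfm = 18×0.5 + 23×2.5 + 32×4.5 + 32×6.5 + 25×8.5 = 631
n = Σf = 130
Mean = 631 / 130 = 4.8538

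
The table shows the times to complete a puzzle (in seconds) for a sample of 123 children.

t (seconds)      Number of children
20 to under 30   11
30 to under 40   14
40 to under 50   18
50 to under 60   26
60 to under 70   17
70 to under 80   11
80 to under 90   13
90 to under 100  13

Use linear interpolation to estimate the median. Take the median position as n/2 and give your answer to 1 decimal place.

Cumulative frequencies: 11, 25, 43, 69, 86, 97, 110, 123
n = 123; position = n/2 = 61.5.
This falls in the class 50 to under 60: L = 50, F = 43, f = 26, h = 10.
Median ≈ 50 + ((61.5 − 43) / 26) × 10 = 57.1154

57.1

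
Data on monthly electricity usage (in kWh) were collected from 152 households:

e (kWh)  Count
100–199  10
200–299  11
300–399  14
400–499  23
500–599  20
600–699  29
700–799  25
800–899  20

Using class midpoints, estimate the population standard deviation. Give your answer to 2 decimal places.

Midpoints: 149.5, 249.5, 349.5, 449.5, 549.5, 649.5, 749.5, 849.5
n = 152, Σfm = 85024, mean = 559.3684
Σfm² = 54014938
Σf(m − x̄)² = Σfm² − (Σfm)²/n = 54014938 − 85024²/152 = 6455197.3684
Population variance = 6455197.3684 / 152 = 42468.4037
Standard deviation = √42468.4037 = 206.0786

206.08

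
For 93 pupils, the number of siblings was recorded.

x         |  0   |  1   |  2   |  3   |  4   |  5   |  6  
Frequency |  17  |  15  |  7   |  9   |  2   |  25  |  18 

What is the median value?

Cumulative frequencies: 17, 32, 39, 48, 50, 75, 93
n = 93, so the median is the value in position (n+1)/2 = 47.
Position 47 falls at value 3.

3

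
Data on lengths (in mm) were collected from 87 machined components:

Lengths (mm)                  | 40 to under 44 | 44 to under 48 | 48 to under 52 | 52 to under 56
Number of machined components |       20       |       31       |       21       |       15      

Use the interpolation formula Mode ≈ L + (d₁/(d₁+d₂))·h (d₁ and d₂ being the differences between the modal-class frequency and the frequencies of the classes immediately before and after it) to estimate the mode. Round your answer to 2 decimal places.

46.10

Modal class: 44 to under 48 (highest frequency 31).
d₁ = 31 − 20 = 11, d₂ = 31 − 21 = 10
Mode ≈ 44 + (11/(11+10)) × 4 = 44 + 2.0952 = 46.0952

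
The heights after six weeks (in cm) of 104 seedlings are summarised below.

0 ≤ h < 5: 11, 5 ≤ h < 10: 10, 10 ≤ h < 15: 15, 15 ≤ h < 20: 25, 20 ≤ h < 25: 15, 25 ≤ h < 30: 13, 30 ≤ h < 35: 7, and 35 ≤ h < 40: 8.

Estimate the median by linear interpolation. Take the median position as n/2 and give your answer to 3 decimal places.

Cumulative frequencies: 11, 21, 36, 61, 76, 89, 96, 104
n = 104; position = n/2 = 52.
This falls in the class 15 ≤ h < 20: L = 15, F = 36, f = 25, h = 5.
Median ≈ 15 + ((52 − 36) / 25) × 5 = 18.2000

18.200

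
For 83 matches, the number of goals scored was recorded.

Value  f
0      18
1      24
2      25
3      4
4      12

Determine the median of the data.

1

Cumulative frequencies: 18, 42, 67, 71, 83
n = 83, so the median is the value in position (n+1)/2 = 42.
Position 42 falls at value 1.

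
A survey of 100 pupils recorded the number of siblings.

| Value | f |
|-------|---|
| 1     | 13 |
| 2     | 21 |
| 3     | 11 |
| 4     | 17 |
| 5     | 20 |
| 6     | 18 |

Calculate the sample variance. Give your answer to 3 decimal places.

Values: 1, 2, 3, 4, 5, 6
n = 100, Σfx = 364, mean = 3.6400
Σfx² = 1616
Σf(x − x̄)² = Σfx² − (Σfx)²/n = 1616 − 364²/100 = 291.0400
Sample variance = 291.0400 / 99 = 2.9398

2.940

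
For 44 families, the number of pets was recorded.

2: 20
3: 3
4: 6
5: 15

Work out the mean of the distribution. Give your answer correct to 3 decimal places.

3.364

Values: 2, 3, 4, 5
Σfx = 20×2 + 3×3 + 6×4 + 15×5 = 148
n = Σf = 44
Mean = 148 / 44 = 3.3636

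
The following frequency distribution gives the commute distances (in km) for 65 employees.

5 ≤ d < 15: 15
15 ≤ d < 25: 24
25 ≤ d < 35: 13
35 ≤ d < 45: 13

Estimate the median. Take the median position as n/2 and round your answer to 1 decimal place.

22.3

Cumulative frequencies: 15, 39, 52, 65
n = 65; position = n/2 = 32.5.
This falls in the class 15 ≤ d < 25: L = 15, F = 15, f = 24, h = 10.
Median ≈ 15 + ((32.5 − 15) / 24) × 10 = 22.2917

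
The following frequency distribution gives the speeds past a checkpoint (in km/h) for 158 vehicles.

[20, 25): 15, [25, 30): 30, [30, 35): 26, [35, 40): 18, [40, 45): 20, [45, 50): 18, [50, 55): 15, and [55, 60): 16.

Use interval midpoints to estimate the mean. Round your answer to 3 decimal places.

38.576

Midpoints: 22.5, 27.5, 32.5, 37.5, 42.5, 47.5, 52.5, 57.5
Σfm = 15×22.5 + 30×27.5 + 26×32.5 + 18×37.5 + 20×42.5 + 18×47.5 + 15×52.5 + 16×57.5 = 6095
n = Σf = 158
Mean = 6095 / 158 = 38.5759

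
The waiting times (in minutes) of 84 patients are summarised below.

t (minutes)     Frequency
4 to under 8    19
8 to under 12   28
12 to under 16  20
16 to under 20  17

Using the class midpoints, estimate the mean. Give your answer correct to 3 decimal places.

Midpoints: 6, 10, 14, 18
Σfm = 19×6 + 28×10 + 20×14 + 17×18 = 980
n = Σf = 84
Mean = 980 / 84 = 11.6667

11.667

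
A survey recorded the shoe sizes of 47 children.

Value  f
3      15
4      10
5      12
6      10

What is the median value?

Cumulative frequencies: 15, 25, 37, 47
n = 47, so the median is the value in position (n+1)/2 = 24.
Position 24 falls at value 4.

4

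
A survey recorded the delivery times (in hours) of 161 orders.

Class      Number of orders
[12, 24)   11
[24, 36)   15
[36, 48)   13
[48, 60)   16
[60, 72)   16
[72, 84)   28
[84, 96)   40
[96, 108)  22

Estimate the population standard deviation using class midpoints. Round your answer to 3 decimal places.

25.961

Midpoints: 18, 30, 42, 54, 66, 78, 90, 102
n = 161, Σfm = 11142, mean = 69.2050
Σfm² = 879588
Σf(m − x̄)² = Σfm² − (Σfm)²/n = 879588 − 11142²/161 = 108506.2360
Population variance = 108506.2360 / 161 = 673.9518
Standard deviation = √673.9518 = 25.9606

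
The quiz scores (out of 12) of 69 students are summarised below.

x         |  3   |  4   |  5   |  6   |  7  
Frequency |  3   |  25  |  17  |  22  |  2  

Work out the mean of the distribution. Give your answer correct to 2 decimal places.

Values: 3, 4, 5, 6, 7
Σfx = 3×3 + 25×4 + 17×5 + 22×6 + 2×7 = 340
n = Σf = 69
Mean = 340 / 69 = 4.9275

4.93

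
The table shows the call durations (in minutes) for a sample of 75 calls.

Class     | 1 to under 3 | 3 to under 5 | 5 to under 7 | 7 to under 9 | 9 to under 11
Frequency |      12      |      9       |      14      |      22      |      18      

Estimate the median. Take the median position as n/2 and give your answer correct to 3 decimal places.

7.227

Cumulative frequencies: 12, 21, 35, 57, 75
n = 75; position = n/2 = 37.5.
This falls in the class 7 to under 9: L = 7, F = 35, f = 22, h = 2.
Median ≈ 7 + ((37.5 − 35) / 22) × 2 = 7.2273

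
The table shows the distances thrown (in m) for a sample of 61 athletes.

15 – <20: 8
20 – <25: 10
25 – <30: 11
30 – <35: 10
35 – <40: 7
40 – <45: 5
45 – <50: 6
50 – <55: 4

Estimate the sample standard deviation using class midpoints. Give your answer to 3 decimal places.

10.562

Midpoints: 17.5, 22.5, 27.5, 32.5, 37.5, 42.5, 47.5, 52.5
n = 61, Σfm = 1962.5, mean = 32.1721
Σfm² = 69831.25
Σf(m − x̄)² = Σfm² − (Σfm)²/n = 69831.25 − 1962.5²/61 = 6693.4426
Sample variance = 6693.4426 / 60 = 111.5574
Standard deviation = √111.5574 = 10.5621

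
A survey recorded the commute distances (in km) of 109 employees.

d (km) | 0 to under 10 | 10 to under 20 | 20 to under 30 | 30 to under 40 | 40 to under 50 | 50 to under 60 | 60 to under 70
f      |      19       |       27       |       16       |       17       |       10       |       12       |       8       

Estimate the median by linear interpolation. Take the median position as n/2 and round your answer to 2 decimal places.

Cumulative frequencies: 19, 46, 62, 79, 89, 101, 109
n = 109; position = n/2 = 54.5.
This falls in the class 20 to under 30: L = 20, F = 46, f = 16, h = 10.
Median ≈ 20 + ((54.5 − 46) / 16) × 10 = 25.3125

25.31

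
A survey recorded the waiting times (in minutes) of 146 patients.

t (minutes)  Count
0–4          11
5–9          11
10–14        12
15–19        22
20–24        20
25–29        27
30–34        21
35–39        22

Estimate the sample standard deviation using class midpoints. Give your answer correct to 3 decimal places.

10.611

Midpoints: 2, 7, 12, 17, 22, 27, 32, 37
n = 146, Σfm = 3272, mean = 22.4110
Σfm² = 89654
Σf(m − x̄)² = Σfm² − (Σfm)²/n = 89654 − 3272²/146 = 16325.3425
Sample variance = 16325.3425 / 145 = 112.5886
Standard deviation = √112.5886 = 10.6108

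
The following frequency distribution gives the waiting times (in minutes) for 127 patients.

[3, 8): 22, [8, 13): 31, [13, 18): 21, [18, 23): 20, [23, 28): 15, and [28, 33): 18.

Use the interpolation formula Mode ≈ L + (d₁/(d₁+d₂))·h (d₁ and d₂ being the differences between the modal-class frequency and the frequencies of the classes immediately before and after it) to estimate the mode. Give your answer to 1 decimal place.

10.4

Modal class: [8, 13) (highest frequency 31).
d₁ = 31 − 22 = 9, d₂ = 31 − 21 = 10
Mode ≈ 8 + (9/(9+10)) × 5 = 8 + 2.3684 = 10.3684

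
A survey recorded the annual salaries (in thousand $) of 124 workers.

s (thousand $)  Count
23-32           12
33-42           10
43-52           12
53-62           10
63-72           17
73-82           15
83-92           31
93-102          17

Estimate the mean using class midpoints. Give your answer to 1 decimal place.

68.8

Midpoints: 27.5, 37.5, 47.5, 57.5, 67.5, 77.5, 87.5, 97.5
Σfm = 12×27.5 + 10×37.5 + 12×47.5 + 10×57.5 + 17×67.5 + 15×77.5 + 31×87.5 + 17×97.5 = 8530
n = Σf = 124
Mean = 8530 / 124 = 68.7903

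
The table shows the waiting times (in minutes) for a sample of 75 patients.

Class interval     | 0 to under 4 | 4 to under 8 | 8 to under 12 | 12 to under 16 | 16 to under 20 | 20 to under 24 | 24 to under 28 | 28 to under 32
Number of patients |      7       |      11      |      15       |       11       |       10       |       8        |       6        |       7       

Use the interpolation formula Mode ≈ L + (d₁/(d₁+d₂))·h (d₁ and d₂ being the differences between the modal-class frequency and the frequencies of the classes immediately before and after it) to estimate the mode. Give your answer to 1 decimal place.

Modal class: 8 to under 12 (highest frequency 15).
d₁ = 15 − 11 = 4, d₂ = 15 − 11 = 4
Mode ≈ 8 + (4/(4+4)) × 4 = 8 + 2.0000 = 10.0000

10.0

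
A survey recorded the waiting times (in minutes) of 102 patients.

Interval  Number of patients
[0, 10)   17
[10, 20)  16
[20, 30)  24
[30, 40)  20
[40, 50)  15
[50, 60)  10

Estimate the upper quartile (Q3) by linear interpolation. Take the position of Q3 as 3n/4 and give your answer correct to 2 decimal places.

39.75

Cumulative frequencies: 17, 33, 57, 77, 92, 102
n = 102; position = 3n/4 = 76.5.
This falls in the class [30, 40): L = 30, F = 57, f = 20, h = 10.
Upper quartile ≈ 30 + ((76.5 − 57) / 20) × 10 = 39.7500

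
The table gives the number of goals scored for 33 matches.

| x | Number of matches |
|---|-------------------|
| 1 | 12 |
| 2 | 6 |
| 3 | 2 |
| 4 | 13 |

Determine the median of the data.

Cumulative frequencies: 12, 18, 20, 33
n = 33, so the median is the value in position (n+1)/2 = 17.
Position 17 falls at value 2.

2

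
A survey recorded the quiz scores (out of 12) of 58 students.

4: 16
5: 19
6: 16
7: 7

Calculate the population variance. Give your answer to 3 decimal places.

0.976

Values: 4, 5, 6, 7
n = 58, Σfx = 304, mean = 5.2414
Σfx² = 1650
Σf(x − x̄)² = Σfx² − (Σfx)²/n = 1650 − 304²/58 = 56.6207
Population variance = 56.6207 / 58 = 0.9762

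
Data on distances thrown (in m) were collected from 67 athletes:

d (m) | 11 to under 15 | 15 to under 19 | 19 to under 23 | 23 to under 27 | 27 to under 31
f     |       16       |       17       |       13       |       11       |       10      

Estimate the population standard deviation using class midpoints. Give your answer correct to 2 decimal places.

5.51

Midpoints: 13, 17, 21, 25, 29
n = 67, Σfm = 1335, mean = 19.9254
Σfm² = 28635
Σf(m − x̄)² = Σfm² − (Σfm)²/n = 28635 − 1335²/67 = 2034.6269
Population variance = 2034.6269 / 67 = 30.3676
Standard deviation = √30.3676 = 5.5107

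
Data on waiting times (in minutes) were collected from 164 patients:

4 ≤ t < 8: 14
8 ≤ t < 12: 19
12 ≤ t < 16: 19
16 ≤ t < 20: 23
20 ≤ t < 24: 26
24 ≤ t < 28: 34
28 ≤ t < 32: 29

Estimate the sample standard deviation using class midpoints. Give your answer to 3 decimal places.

Midpoints: 6, 10, 14, 18, 22, 26, 30
n = 164, Σfm = 3280, mean = 20.0000
Σfm² = 75248
Σf(m − x̄)² = Σfm² − (Σfm)²/n = 75248 − 3280²/164 = 9648.0000
Sample variance = 9648.0000 / 163 = 59.1902
Standard deviation = √59.1902 = 7.6935

7.694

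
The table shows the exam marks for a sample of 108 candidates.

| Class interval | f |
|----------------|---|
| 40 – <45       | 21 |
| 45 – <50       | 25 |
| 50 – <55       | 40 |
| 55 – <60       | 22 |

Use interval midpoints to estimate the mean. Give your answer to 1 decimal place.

50.4

Midpoints: 42.5, 47.5, 52.5, 57.5
Σfm = 21×42.5 + 25×47.5 + 40×52.5 + 22×57.5 = 5445
n = Σf = 108
Mean = 5445 / 108 = 50.4167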